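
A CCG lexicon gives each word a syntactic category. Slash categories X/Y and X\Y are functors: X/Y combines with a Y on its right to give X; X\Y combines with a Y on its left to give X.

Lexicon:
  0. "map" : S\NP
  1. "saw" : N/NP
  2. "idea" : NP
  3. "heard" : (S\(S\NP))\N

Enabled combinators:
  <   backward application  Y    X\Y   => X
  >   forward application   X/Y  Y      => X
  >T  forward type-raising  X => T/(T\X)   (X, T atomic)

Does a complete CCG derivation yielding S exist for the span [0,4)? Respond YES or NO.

YES

[0,4] S   <
  [0,1] "map" : S\NP
  [1,4] S\(S\NP)   <
    [1,3] N   >
      [1,2] "saw" : N/NP
      [2,3] "idea" : NP
    [3,4] "heard" : (S\(S\NP))\N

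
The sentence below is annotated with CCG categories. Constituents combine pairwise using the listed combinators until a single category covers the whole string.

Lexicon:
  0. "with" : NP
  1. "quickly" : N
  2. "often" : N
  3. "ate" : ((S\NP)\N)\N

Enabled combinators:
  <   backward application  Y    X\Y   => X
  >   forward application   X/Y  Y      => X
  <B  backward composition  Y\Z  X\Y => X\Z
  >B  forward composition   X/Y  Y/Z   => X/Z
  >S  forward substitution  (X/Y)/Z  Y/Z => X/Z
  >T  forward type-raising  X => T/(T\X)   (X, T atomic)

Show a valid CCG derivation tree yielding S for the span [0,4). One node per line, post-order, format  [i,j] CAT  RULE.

[0,1] NP  lex  "with"
[0,1] S/(S\NP)  >T
[1,2] N  lex  "quickly"
[2,3] N  lex  "often"
[3,4] ((S\NP)\N)\N  lex  "ate"
[2,4] (S\NP)\N  <  k=3
[1,4] S\NP  <  k=2
[0,4] S  >  k=1

[0,4] S   >
  [0,1] S/(S\NP)   >T
    [0,1] "with" : NP
  [1,4] S\NP   <
    [1,2] "quickly" : N
    [2,4] (S\NP)\N   <
      [2,3] "often" : N
      [3,4] "ate" : ((S\NP)\N)\N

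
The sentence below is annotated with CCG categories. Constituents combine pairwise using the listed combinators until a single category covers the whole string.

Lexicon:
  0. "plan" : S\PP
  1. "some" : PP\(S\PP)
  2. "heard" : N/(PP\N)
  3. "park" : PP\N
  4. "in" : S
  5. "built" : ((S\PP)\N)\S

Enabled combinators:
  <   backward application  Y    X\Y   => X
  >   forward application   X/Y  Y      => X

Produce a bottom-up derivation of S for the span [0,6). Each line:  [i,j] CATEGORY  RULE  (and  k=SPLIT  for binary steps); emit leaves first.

[0,6] S   <
  [0,2] PP   <
    [0,1] "plan" : S\PP
    [1,2] "some" : PP\(S\PP)
  [2,6] S\PP   <
    [2,4] N   >
      [2,3] "heard" : N/(PP\N)
      [3,4] "park" : PP\N
    [4,6] (S\PP)\N   <
      [4,5] "in" : S
      [5,6] "built" : ((S\PP)\N)\S

[0,1] S\PP  lex  "plan"
[1,2] PP\(S\PP)  lex  "some"
[0,2] PP  <  k=1
[2,3] N/(PP\N)  lex  "heard"
[3,4] PP\N  lex  "park"
[2,4] N  >  k=3
[4,5] S  lex  "in"
[5,6] ((S\PP)\N)\S  lex  "built"
[4,6] (S\PP)\N  <  k=5
[2,6] S\PP  <  k=4
[0,6] S  <  k=2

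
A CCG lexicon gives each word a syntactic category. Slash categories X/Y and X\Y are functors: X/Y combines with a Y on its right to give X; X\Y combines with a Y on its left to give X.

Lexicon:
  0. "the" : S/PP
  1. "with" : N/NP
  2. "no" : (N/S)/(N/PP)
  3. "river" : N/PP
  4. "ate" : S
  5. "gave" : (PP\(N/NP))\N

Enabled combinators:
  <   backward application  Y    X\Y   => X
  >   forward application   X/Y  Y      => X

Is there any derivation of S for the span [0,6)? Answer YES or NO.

YES

[0,6] S   >
  [0,1] "the" : S/PP
  [1,6] PP   <
    [1,2] "with" : N/NP
    [2,6] PP\(N/NP)   <
      [2,5] N   >
        [2,4] N/S   >
          [2,3] "no" : (N/S)/(N/PP)
          [3,4] "river" : N/PP
        [4,5] "ate" : S
      [5,6] "gave" : (PP\(N/NP))\N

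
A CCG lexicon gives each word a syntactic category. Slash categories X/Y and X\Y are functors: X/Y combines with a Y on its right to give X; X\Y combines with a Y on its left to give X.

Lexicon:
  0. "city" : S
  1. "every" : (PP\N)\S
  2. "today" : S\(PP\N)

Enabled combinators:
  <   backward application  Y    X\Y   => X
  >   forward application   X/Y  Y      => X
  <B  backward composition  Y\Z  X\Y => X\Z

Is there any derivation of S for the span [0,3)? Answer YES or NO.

[0,3] S   <
  [0,2] PP\N   <
    [0,1] "city" : S
    [1,2] "every" : (PP\N)\S
  [2,3] "today" : S\(PP\N)

YES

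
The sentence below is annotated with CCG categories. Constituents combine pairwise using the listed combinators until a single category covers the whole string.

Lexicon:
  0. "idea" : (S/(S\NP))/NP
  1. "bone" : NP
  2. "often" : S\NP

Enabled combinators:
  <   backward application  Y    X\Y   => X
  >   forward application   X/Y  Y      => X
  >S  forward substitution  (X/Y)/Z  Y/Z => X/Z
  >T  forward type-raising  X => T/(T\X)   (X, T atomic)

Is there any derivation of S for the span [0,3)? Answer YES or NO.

[0,3] S   >
  [0,2] S/(S\NP)   >
    [0,1] "idea" : (S/(S\NP))/NP
    [1,2] "bone" : NP
  [2,3] "often" : S\NP

YES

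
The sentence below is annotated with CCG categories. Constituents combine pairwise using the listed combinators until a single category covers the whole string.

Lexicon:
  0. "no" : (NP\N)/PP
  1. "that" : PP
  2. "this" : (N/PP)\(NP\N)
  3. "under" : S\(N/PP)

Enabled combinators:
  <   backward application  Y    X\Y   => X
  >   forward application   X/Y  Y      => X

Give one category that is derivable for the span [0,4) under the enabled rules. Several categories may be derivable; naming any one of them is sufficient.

[0,4] S   <
  [0,3] N/PP   <
    [0,2] NP\N   >
      [0,1] "no" : (NP\N)/PP
      [1,2] "that" : PP
    [2,3] "this" : (N/PP)\(NP\N)
  [3,4] "under" : S\(N/PP)

S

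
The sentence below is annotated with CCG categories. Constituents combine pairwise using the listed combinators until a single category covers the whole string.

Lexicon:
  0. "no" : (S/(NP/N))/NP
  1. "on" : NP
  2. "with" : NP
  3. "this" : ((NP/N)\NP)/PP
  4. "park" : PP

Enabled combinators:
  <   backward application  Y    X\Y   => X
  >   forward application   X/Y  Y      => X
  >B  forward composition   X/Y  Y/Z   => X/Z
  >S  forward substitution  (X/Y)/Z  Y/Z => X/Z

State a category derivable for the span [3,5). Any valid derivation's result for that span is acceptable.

(NP/N)\NP

[0,5] S   >
  [0,2] S/(NP/N)   >
    [0,1] "no" : (S/(NP/N))/NP
    [1,2] "on" : NP
  [2,5] NP/N   <
    [2,3] "with" : NP
    [3,5] (NP/N)\NP   >
      [3,4] "this" : ((NP/N)\NP)/PP
      [4,5] "park" : PP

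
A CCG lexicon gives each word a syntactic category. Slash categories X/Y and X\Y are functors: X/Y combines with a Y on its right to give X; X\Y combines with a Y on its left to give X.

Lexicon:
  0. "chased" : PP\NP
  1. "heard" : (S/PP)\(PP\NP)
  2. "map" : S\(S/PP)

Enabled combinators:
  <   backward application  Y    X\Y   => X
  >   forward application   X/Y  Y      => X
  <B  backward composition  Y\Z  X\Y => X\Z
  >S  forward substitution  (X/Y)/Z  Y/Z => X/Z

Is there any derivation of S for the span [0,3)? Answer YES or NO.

[0,3] S   <
  [0,2] S/PP   <
    [0,1] "chased" : PP\NP
    [1,2] "heard" : (S/PP)\(PP\NP)
  [2,3] "map" : S\(S/PP)

YES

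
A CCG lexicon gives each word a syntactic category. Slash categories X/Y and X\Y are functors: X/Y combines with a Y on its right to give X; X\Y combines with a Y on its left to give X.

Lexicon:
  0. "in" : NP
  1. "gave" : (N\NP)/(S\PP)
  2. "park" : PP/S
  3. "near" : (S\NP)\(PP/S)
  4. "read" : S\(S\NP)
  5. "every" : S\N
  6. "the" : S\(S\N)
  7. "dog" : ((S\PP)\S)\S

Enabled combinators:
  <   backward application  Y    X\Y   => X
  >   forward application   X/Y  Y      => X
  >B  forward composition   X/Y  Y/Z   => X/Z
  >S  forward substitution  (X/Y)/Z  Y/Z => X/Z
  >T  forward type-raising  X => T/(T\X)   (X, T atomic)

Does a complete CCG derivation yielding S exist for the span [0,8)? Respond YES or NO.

NP (N\NP)/(S\PP) PP/S (S\NP)\(PP/S) S\(S\NP) S\N S\(S\N) ((S\PP)\S)\S
CKY chart[0,8] = {N, N/(N\N), NP/(NP\N), PP/(PP\N), S/(S\N)}; S ∉ chart

NO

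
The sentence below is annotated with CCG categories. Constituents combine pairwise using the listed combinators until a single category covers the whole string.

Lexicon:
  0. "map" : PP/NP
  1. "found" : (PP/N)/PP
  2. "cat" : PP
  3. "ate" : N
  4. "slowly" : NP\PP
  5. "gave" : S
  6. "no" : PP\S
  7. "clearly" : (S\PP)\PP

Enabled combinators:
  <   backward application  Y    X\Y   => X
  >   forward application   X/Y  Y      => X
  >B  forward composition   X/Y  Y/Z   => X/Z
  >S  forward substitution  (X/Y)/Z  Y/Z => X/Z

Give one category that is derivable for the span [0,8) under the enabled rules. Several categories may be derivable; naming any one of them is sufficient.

S

[0,8] S   <
  [0,5] PP   >
    [0,1] "map" : PP/NP
    [1,5] NP   <
      [1,4] PP   >
        [1,3] PP/N   >
          [1,2] "found" : (PP/N)/PP
          [2,3] "cat" : PP
        [3,4] "ate" : N
      [4,5] "slowly" : NP\PP
  [5,8] S\PP   <
    [5,7] PP   <
      [5,6] "gave" : S
      [6,7] "no" : PP\S
    [7,8] "clearly" : (S\PP)\PP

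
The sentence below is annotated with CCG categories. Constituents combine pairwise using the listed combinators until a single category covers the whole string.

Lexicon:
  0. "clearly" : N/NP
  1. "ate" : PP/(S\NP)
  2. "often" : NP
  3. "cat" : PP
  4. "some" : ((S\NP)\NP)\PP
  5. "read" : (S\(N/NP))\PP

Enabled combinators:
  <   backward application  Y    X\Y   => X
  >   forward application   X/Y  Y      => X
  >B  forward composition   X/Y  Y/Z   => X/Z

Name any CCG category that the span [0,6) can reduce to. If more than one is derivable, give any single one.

[0,6] S   <
  [0,1] "clearly" : N/NP
  [1,6] S\(N/NP)   <
    [1,5] PP   >
      [1,2] "ate" : PP/(S\NP)
      [2,5] S\NP   <
        [2,3] "often" : NP
        [3,5] (S\NP)\NP   <
          [3,4] "cat" : PP
          [4,5] "some" : ((S\NP)\NP)\PP
    [5,6] "read" : (S\(N/NP))\PP

S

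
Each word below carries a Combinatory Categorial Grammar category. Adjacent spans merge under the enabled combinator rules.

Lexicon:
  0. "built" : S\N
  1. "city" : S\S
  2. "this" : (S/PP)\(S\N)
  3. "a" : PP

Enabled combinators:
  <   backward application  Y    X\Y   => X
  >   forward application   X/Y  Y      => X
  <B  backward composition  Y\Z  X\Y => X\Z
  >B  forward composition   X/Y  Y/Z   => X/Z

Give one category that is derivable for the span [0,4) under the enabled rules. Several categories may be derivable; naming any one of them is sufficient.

[0,4] S   >
  [0,3] S/PP   <
    [0,2] S\N   <B
      [0,1] "built" : S\N
      [1,2] "city" : S\S
    [2,3] "this" : (S/PP)\(S\N)
  [3,4] "a" : PP

S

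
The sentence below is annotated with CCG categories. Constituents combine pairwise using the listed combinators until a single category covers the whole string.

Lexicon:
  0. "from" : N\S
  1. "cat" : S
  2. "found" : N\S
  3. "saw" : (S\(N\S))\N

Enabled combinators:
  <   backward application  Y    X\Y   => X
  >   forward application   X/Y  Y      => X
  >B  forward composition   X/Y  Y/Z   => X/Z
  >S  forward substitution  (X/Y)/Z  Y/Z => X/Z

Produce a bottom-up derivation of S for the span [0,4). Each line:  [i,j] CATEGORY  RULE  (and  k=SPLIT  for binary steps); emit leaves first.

[0,4] S   <
  [0,1] "from" : N\S
  [1,4] S\(N\S)   <
    [1,3] N   <
      [1,2] "cat" : S
      [2,3] "found" : N\S
    [3,4] "saw" : (S\(N\S))\N

[0,1] N\S  lex  "from"
[1,2] S  lex  "cat"
[2,3] N\S  lex  "found"
[1,3] N  <  k=2
[3,4] (S\(N\S))\N  lex  "saw"
[1,4] S\(N\S)  <  k=3
[0,4] S  <  k=1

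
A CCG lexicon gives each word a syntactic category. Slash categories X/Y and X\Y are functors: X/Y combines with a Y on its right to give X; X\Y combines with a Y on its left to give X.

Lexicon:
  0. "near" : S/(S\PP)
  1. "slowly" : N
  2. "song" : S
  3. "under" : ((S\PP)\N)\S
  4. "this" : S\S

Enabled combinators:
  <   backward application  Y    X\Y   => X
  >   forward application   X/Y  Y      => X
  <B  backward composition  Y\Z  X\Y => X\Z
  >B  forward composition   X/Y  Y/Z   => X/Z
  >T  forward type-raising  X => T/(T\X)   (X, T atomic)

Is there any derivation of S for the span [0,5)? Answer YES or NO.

[0,5] S   >
  [0,1] "near" : S/(S\PP)
  [1,5] S\PP   <B
    [1,4] S\PP   <
      [1,2] "slowly" : N
      [2,4] (S\PP)\N   <
        [2,3] "song" : S
        [3,4] "under" : ((S\PP)\N)\S
    [4,5] "this" : S\S

YES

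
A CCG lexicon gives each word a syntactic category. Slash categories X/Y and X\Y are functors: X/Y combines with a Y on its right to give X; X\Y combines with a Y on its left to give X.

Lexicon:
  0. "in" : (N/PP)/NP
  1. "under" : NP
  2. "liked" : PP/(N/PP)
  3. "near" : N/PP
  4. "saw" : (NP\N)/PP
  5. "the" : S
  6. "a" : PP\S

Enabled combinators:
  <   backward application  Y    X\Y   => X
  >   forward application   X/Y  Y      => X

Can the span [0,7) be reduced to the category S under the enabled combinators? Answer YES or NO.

(N/PP)/NP NP PP/(N/PP) N/PP (NP\N)/PP S PP\S
CKY chart[0,7] = {NP}; S ∉ chart

NO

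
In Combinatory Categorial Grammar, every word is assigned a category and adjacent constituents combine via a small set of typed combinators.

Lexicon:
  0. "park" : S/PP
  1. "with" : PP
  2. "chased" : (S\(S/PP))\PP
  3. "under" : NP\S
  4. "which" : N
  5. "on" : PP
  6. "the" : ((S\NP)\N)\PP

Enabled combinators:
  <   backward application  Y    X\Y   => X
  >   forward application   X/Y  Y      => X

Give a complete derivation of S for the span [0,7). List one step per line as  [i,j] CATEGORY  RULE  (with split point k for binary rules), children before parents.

[0,1] S/PP  lex  "park"
[1,2] PP  lex  "with"
[2,3] (S\(S/PP))\PP  lex  "chased"
[1,3] S\(S/PP)  <  k=2
[0,3] S  <  k=1
[3,4] NP\S  lex  "under"
[0,4] NP  <  k=3
[4,5] N  lex  "which"
[5,6] PP  lex  "on"
[6,7] ((S\NP)\N)\PP  lex  "the"
[5,7] (S\NP)\N  <  k=6
[4,7] S\NP  <  k=5
[0,7] S  <  k=4

[0,7] S   <
  [0,4] NP   <
    [0,3] S   <
      [0,1] "park" : S/PP
      [1,3] S\(S/PP)   <
        [1,2] "with" : PP
        [2,3] "chased" : (S\(S/PP))\PP
    [3,4] "under" : NP\S
  [4,7] S\NP   <
    [4,5] "which" : N
    [5,7] (S\NP)\N   <
      [5,6] "on" : PP
      [6,7] "the" : ((S\NP)\N)\PP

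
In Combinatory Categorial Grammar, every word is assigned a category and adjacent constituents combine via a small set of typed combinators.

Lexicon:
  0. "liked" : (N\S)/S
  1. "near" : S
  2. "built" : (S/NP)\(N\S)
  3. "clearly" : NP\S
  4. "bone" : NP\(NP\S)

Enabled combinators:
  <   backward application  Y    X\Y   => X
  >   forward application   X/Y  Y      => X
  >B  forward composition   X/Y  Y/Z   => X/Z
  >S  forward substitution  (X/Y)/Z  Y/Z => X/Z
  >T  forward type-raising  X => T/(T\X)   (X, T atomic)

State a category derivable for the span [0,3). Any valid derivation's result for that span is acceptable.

[0,5] S   >
  [0,3] S/NP   <
    [0,2] N\S   >
      [0,1] "liked" : (N\S)/S
      [1,2] "near" : S
    [2,3] "built" : (S/NP)\(N\S)
  [3,5] NP   <
    [3,4] "clearly" : NP\S
    [4,5] "bone" : NP\(NP\S)

S/NP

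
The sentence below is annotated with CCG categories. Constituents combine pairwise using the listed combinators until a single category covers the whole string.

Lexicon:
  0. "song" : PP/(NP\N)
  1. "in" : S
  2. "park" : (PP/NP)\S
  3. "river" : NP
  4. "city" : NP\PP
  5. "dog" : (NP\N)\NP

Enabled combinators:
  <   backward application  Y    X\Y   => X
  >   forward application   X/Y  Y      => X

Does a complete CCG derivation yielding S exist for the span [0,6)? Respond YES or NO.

NO

PP/(NP\N) S (PP/NP)\S NP NP\PP (NP\N)\NP
CKY chart[0,6] = {PP}; S ∉ chart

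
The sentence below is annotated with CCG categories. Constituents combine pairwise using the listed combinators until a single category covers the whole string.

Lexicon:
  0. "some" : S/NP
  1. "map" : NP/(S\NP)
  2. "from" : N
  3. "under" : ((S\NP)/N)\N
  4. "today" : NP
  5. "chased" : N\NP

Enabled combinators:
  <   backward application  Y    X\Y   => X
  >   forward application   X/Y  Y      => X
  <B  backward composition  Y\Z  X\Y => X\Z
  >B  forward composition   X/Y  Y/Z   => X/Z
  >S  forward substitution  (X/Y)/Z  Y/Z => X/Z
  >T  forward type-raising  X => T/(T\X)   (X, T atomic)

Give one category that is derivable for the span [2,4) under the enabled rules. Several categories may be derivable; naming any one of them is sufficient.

[0,6] S   >
  [0,1] "some" : S/NP
  [1,6] NP   >
    [1,2] "map" : NP/(S\NP)
    [2,6] S\NP   >
      [2,4] (S\NP)/N   <
        [2,3] "from" : N
        [3,4] "under" : ((S\NP)/N)\N
      [4,6] N   >
        [4,5] N/(N\NP)   >T
          [4,5] "today" : NP
        [5,6] "chased" : N\NP

(S\NP)/N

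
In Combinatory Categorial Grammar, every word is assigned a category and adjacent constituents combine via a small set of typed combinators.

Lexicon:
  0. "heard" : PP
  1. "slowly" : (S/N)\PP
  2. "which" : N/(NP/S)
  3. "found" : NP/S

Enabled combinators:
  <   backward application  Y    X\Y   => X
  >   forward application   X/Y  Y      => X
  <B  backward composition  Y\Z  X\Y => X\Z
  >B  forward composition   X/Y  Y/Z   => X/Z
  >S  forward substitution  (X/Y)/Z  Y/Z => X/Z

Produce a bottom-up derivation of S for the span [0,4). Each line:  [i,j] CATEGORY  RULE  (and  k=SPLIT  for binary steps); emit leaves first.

[0,4] S   >
  [0,2] S/N   <
    [0,1] "heard" : PP
    [1,2] "slowly" : (S/N)\PP
  [2,4] N   >
    [2,3] "which" : N/(NP/S)
    [3,4] "found" : NP/S

[0,1] PP  lex  "heard"
[1,2] (S/N)\PP  lex  "slowly"
[0,2] S/N  <  k=1
[2,3] N/(NP/S)  lex  "which"
[3,4] NP/S  lex  "found"
[2,4] N  >  k=3
[0,4] S  >  k=2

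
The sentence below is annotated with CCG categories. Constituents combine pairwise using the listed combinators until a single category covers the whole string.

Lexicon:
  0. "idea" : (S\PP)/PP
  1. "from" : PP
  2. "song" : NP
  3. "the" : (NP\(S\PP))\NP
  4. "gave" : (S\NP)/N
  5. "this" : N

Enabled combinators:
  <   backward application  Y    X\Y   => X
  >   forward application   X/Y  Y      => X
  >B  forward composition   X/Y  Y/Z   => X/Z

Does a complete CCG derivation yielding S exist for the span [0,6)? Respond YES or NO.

[0,6] S   <
  [0,4] NP   <
    [0,2] S\PP   >
      [0,1] "idea" : (S\PP)/PP
      [1,2] "from" : PP
    [2,4] NP\(S\PP)   <
      [2,3] "song" : NP
      [3,4] "the" : (NP\(S\PP))\NP
  [4,6] S\NP   >
    [4,5] "gave" : (S\NP)/N
    [5,6] "this" : N

YES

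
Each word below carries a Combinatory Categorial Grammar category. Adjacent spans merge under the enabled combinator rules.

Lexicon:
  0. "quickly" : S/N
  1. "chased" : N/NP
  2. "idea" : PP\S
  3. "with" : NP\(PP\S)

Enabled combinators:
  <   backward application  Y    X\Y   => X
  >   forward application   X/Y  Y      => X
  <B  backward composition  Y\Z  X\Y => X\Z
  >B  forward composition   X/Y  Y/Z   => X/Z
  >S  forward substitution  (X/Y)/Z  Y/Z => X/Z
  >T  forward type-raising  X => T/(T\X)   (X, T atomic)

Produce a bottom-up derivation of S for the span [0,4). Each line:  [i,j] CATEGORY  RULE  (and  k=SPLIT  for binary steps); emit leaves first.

[0,4] S   >
  [0,1] "quickly" : S/N
  [1,4] N   >
    [1,2] "chased" : N/NP
    [2,4] NP   <
      [2,3] "idea" : PP\S
      [3,4] "with" : NP\(PP\S)

[0,1] S/N  lex  "quickly"
[1,2] N/NP  lex  "chased"
[2,3] PP\S  lex  "idea"
[3,4] NP\(PP\S)  lex  "with"
[2,4] NP  <  k=3
[1,4] N  >  k=2
[0,4] S  >  k=1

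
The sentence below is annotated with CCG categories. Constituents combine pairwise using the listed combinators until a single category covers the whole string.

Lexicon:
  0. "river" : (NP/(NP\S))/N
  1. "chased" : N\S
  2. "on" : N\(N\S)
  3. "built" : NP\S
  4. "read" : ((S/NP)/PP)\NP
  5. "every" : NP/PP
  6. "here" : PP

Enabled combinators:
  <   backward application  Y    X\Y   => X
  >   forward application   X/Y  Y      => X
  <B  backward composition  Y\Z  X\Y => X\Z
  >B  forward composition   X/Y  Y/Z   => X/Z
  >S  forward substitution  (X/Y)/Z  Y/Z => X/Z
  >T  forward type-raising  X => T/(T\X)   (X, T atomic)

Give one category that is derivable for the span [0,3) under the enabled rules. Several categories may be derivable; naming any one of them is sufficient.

NP/(NP\S)

[0,7] S   >
  [0,6] S/PP   >S
    [0,5] (S/NP)/PP   <
      [0,4] NP   >
        [0,3] NP/(NP\S)   >
          [0,1] "river" : (NP/(NP\S))/N
          [1,3] N   <
            [1,2] "chased" : N\S
            [2,3] "on" : N\(N\S)
        [3,4] "built" : NP\S
      [4,5] "read" : ((S/NP)/PP)\NP
    [5,6] "every" : NP/PP
  [6,7] "here" : PP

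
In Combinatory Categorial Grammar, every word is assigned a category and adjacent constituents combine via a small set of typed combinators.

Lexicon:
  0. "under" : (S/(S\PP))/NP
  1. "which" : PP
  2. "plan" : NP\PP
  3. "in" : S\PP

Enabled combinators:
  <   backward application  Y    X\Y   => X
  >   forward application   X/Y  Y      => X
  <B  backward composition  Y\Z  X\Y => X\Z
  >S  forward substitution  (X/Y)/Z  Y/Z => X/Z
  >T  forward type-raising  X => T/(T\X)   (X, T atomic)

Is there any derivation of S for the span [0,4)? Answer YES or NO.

[0,4] S   >
  [0,3] S/(S\PP)   >
    [0,1] "under" : (S/(S\PP))/NP
    [1,3] NP   <
      [1,2] "which" : PP
      [2,3] "plan" : NP\PP
  [3,4] "in" : S\PP

YES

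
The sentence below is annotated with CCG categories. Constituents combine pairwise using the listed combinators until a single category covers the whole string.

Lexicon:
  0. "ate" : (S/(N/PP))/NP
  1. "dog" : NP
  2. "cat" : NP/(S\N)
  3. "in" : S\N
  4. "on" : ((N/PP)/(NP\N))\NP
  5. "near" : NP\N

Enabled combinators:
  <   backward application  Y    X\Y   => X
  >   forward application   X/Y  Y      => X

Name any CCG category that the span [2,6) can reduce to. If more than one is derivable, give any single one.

N/PP

[0,6] S   >
  [0,2] S/(N/PP)   >
    [0,1] "ate" : (S/(N/PP))/NP
    [1,2] "dog" : NP
  [2,6] N/PP   >
    [2,5] (N/PP)/(NP\N)   <
      [2,4] NP   >
        [2,3] "cat" : NP/(S\N)
        [3,4] "in" : S\N
      [4,5] "on" : ((N/PP)/(NP\N))\NP
    [5,6] "near" : NP\N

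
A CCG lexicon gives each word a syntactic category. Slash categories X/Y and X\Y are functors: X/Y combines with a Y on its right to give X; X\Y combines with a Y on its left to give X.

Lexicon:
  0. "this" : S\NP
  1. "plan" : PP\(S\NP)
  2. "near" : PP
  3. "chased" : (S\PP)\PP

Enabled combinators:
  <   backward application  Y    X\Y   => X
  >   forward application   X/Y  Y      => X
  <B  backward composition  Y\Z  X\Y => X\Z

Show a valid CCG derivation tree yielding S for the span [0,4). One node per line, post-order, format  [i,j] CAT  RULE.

[0,1] S\NP  lex  "this"
[1,2] PP\(S\NP)  lex  "plan"
[0,2] PP  <  k=1
[2,3] PP  lex  "near"
[3,4] (S\PP)\PP  lex  "chased"
[2,4] S\PP  <  k=3
[0,4] S  <  k=2

[0,4] S   <
  [0,2] PP   <
    [0,1] "this" : S\NP
    [1,2] "plan" : PP\(S\NP)
  [2,4] S\PP   <
    [2,3] "near" : PP
    [3,4] "chased" : (S\PP)\PP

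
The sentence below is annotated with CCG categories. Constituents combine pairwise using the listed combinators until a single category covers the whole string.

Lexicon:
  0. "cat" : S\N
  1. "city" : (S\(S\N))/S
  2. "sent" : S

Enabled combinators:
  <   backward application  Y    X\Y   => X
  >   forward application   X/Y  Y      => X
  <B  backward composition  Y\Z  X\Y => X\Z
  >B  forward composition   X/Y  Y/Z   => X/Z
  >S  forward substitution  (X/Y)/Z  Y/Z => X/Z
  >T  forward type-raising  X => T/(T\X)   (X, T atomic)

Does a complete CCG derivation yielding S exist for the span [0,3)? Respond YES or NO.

[0,3] S   <
  [0,1] "cat" : S\N
  [1,3] S\(S\N)   >
    [1,2] "city" : (S\(S\N))/S
    [2,3] "sent" : S

YES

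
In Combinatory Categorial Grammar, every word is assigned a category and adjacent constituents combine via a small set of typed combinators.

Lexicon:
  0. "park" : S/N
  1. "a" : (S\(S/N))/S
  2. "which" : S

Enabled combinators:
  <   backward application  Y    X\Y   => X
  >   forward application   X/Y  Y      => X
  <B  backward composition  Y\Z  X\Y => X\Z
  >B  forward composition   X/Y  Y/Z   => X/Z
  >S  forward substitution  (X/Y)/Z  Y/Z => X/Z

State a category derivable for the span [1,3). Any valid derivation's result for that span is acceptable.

[0,3] S   <
  [0,1] "park" : S/N
  [1,3] S\(S/N)   >
    [1,2] "a" : (S\(S/N))/S
    [2,3] "which" : S

S\(S/N)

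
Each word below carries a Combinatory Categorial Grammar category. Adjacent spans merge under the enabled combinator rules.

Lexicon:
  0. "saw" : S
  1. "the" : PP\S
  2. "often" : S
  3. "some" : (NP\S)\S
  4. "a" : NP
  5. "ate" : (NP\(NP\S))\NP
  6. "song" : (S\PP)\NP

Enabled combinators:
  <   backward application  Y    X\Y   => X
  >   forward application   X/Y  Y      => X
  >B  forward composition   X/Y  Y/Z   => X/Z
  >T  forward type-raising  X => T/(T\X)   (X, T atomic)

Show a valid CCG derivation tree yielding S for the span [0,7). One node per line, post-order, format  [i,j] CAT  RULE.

[0,1] S  lex  "saw"
[1,2] PP\S  lex  "the"
[0,2] PP  <  k=1
[2,3] S  lex  "often"
[3,4] (NP\S)\S  lex  "some"
[2,4] NP\S  <  k=3
[4,5] NP  lex  "a"
[5,6] (NP\(NP\S))\NP  lex  "ate"
[4,6] NP\(NP\S)  <  k=5
[2,6] NP  <  k=4
[6,7] (S\PP)\NP  lex  "song"
[2,7] S\PP  <  k=6
[0,7] S  <  k=2

[0,7] S   <
  [0,2] PP   <
    [0,1] "saw" : S
    [1,2] "the" : PP\S
  [2,7] S\PP   <
    [2,6] NP   <
      [2,4] NP\S   <
        [2,3] "often" : S
        [3,4] "some" : (NP\S)\S
      [4,6] NP\(NP\S)   <
        [4,5] "a" : NP
        [5,6] "ate" : (NP\(NP\S))\NP
    [6,7] "song" : (S\PP)\NP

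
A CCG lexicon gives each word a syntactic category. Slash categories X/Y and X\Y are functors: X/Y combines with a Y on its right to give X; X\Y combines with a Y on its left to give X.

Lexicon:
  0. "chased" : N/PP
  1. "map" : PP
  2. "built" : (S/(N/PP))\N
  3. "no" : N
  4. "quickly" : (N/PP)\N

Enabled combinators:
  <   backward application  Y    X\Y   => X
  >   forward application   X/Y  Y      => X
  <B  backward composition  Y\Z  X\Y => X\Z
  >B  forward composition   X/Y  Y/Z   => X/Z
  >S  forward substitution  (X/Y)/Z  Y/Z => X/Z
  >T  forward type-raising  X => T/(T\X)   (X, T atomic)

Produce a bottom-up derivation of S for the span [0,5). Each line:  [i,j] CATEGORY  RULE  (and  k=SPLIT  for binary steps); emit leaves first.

[0,1] N/PP  lex  "chased"
[1,2] PP  lex  "map"
[0,2] N  >  k=1
[2,3] (S/(N/PP))\N  lex  "built"
[0,3] S/(N/PP)  <  k=2
[3,4] N  lex  "no"
[4,5] (N/PP)\N  lex  "quickly"
[3,5] N/PP  <  k=4
[0,5] S  >  k=3

[0,5] S   >
  [0,3] S/(N/PP)   <
    [0,2] N   >
      [0,1] "chased" : N/PP
      [1,2] "map" : PP
    [2,3] "built" : (S/(N/PP))\N
  [3,5] N/PP   <
    [3,4] "no" : N
    [4,5] "quickly" : (N/PP)\N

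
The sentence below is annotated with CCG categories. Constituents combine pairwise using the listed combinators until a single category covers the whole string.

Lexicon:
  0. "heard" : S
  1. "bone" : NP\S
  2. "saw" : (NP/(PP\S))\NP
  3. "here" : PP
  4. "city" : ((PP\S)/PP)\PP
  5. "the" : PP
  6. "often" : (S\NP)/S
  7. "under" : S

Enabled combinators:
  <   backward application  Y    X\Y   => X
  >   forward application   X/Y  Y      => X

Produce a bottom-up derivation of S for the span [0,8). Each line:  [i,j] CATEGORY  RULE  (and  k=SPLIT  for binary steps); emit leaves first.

[0,1] S  lex  "heard"
[1,2] NP\S  lex  "bone"
[0,2] NP  <  k=1
[2,3] (NP/(PP\S))\NP  lex  "saw"
[0,3] NP/(PP\S)  <  k=2
[3,4] PP  lex  "here"
[4,5] ((PP\S)/PP)\PP  lex  "city"
[3,5] (PP\S)/PP  <  k=4
[5,6] PP  lex  "the"
[3,6] PP\S  >  k=5
[0,6] NP  >  k=3
[6,7] (S\NP)/S  lex  "often"
[7,8] S  lex  "under"
[6,8] S\NP  >  k=7
[0,8] S  <  k=6

[0,8] S   <
  [0,6] NP   >
    [0,3] NP/(PP\S)   <
      [0,2] NP   <
        [0,1] "heard" : S
        [1,2] "bone" : NP\S
      [2,3] "saw" : (NP/(PP\S))\NP
    [3,6] PP\S   >
      [3,5] (PP\S)/PP   <
        [3,4] "here" : PP
        [4,5] "city" : ((PP\S)/PP)\PP
      [5,6] "the" : PP
  [6,8] S\NP   >
    [6,7] "often" : (S\NP)/S
    [7,8] "under" : S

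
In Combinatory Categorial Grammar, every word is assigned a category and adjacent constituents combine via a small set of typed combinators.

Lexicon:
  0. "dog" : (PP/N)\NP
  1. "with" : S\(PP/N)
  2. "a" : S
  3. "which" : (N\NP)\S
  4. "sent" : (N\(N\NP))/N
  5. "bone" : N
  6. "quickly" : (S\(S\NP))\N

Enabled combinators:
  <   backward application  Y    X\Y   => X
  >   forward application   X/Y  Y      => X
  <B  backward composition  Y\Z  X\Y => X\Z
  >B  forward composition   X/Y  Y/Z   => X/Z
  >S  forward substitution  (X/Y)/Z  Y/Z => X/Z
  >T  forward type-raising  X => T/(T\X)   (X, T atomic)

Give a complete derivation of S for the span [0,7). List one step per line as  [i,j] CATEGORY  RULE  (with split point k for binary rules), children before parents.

[0,1] (PP/N)\NP  lex  "dog"
[1,2] S\(PP/N)  lex  "with"
[0,2] S\NP  <B  k=1
[2,3] S  lex  "a"
[3,4] (N\NP)\S  lex  "which"
[2,4] N\NP  <  k=3
[4,5] (N\(N\NP))/N  lex  "sent"
[5,6] N  lex  "bone"
[4,6] N\(N\NP)  >  k=5
[2,6] N  <  k=4
[6,7] (S\(S\NP))\N  lex  "quickly"
[2,7] S\(S\NP)  <  k=6
[0,7] S  <  k=2

[0,7] S   <
  [0,2] S\NP   <B
    [0,1] "dog" : (PP/N)\NP
    [1,2] "with" : S\(PP/N)
  [2,7] S\(S\NP)   <
    [2,6] N   <
      [2,4] N\NP   <
        [2,3] "a" : S
        [3,4] "which" : (N\NP)\S
      [4,6] N\(N\NP)   >
        [4,5] "sent" : (N\(N\NP))/N
        [5,6] "bone" : N
    [6,7] "quickly" : (S\(S\NP))\N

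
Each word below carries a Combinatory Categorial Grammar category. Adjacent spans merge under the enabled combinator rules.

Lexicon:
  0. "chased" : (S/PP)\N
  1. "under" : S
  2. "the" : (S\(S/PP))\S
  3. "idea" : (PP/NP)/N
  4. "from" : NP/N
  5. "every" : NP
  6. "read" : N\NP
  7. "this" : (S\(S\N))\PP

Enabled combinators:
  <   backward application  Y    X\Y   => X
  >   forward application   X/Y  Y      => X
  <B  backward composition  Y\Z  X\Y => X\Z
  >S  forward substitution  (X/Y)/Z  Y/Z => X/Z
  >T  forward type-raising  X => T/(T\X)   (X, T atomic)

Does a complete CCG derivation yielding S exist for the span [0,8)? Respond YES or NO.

[0,8] S   <
  [0,3] S\N   <B
    [0,1] "chased" : (S/PP)\N
    [1,3] S\(S/PP)   <
      [1,2] "under" : S
      [2,3] "the" : (S\(S/PP))\S
  [3,8] S\(S\N)   <
    [3,7] PP   >
      [3,5] PP/N   >S
        [3,4] "idea" : (PP/NP)/N
        [4,5] "from" : NP/N
      [5,7] N   >
        [5,6] N/(N\NP)   >T
          [5,6] "every" : NP
        [6,7] "read" : N\NP
    [7,8] "this" : (S\(S\N))\PP

YES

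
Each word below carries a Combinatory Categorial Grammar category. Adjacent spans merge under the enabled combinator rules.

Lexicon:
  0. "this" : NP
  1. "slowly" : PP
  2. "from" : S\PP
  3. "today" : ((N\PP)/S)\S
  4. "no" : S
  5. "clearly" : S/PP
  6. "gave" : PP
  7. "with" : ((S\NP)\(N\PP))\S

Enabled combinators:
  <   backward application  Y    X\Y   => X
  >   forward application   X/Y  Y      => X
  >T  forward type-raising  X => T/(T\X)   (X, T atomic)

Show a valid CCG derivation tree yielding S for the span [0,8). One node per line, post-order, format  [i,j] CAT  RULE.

[0,1] NP  lex  "this"
[0,1] S/(S\NP)  >T
[1,2] PP  lex  "slowly"
[1,2] S/(S\PP)  >T
[2,3] S\PP  lex  "from"
[1,3] S  >  k=2
[3,4] ((N\PP)/S)\S  lex  "today"
[1,4] (N\PP)/S  <  k=3
[4,5] S  lex  "no"
[1,5] N\PP  >  k=4
[5,6] S/PP  lex  "clearly"
[6,7] PP  lex  "gave"
[5,7] S  >  k=6
[7,8] ((S\NP)\(N\PP))\S  lex  "with"
[5,8] (S\NP)\(N\PP)  <  k=7
[1,8] S\NP  <  k=5
[0,8] S  >  k=1

[0,8] S   >
  [0,1] S/(S\NP)   >T
    [0,1] "this" : NP
  [1,8] S\NP   <
    [1,5] N\PP   >
      [1,4] (N\PP)/S   <
        [1,3] S   >
          [1,2] S/(S\PP)   >T
            [1,2] "slowly" : PP
          [2,3] "from" : S\PP
        [3,4] "today" : ((N\PP)/S)\S
      [4,5] "no" : S
    [5,8] (S\NP)\(N\PP)   <
      [5,7] S   >
        [5,6] "clearly" : S/PP
        [6,7] "gave" : PP
      [7,8] "with" : ((S\NP)\(N\PP))\S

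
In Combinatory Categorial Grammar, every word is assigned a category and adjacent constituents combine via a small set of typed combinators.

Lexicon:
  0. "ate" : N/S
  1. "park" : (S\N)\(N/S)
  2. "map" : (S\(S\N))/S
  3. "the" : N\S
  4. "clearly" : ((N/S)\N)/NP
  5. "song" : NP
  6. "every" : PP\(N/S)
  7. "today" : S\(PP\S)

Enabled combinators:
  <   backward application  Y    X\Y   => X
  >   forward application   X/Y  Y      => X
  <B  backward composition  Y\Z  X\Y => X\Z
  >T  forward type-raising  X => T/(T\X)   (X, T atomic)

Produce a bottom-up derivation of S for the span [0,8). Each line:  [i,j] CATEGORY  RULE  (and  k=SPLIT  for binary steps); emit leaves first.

[0,8] S   <
  [0,2] S\N   <
    [0,1] "ate" : N/S
    [1,2] "park" : (S\N)\(N/S)
  [2,8] S\(S\N)   >
    [2,3] "map" : (S\(S\N))/S
    [3,8] S   <
      [3,7] PP\S   <B
        [3,4] "the" : N\S
        [4,7] PP\N   <B
          [4,6] (N/S)\N   >
            [4,5] "clearly" : ((N/S)\N)/NP
            [5,6] "song" : NP
          [6,7] "every" : PP\(N/S)
      [7,8] "today" : S\(PP\S)

[0,1] N/S  lex  "ate"
[1,2] (S\N)\(N/S)  lex  "park"
[0,2] S\N  <  k=1
[2,3] (S\(S\N))/S  lex  "map"
[3,4] N\S  lex  "the"
[4,5] ((N/S)\N)/NP  lex  "clearly"
[5,6] NP  lex  "song"
[4,6] (N/S)\N  >  k=5
[6,7] PP\(N/S)  lex  "every"
[4,7] PP\N  <B  k=6
[3,7] PP\S  <B  k=4
[7,8] S\(PP\S)  lex  "today"
[3,8] S  <  k=7
[2,8] S\(S\N)  >  k=3
[0,8] S  <  k=2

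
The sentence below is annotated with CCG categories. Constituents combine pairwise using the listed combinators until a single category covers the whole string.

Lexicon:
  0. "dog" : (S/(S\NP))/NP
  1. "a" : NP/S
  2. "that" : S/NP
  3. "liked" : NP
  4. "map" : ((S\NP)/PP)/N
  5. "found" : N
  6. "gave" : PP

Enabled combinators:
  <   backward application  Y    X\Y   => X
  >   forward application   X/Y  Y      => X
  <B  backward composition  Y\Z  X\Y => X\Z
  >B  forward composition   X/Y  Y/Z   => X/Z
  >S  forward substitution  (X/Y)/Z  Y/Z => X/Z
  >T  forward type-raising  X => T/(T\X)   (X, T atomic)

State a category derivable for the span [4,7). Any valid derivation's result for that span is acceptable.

[0,7] S   >
  [0,4] S/(S\NP)   >
    [0,1] "dog" : (S/(S\NP))/NP
    [1,4] NP   >
      [1,2] "a" : NP/S
      [2,4] S   >
        [2,3] "that" : S/NP
        [3,4] "liked" : NP
  [4,7] S\NP   >
    [4,6] (S\NP)/PP   >
      [4,5] "map" : ((S\NP)/PP)/N
      [5,6] "found" : N
    [6,7] "gave" : PP

S\NP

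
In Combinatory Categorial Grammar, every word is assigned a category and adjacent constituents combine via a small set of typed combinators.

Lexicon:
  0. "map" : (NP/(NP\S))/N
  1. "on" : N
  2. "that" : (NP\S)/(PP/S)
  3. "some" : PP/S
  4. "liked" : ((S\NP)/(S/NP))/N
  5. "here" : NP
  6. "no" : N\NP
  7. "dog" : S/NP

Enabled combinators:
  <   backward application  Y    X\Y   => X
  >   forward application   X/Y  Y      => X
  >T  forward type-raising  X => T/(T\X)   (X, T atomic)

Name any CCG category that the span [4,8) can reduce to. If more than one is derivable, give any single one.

[0,8] S   <
  [0,4] NP   >
    [0,2] NP/(NP\S)   >
      [0,1] "map" : (NP/(NP\S))/N
      [1,2] "on" : N
    [2,4] NP\S   >
      [2,3] "that" : (NP\S)/(PP/S)
      [3,4] "some" : PP/S
  [4,8] S\NP   >
    [4,7] (S\NP)/(S/NP)   >
      [4,5] "liked" : ((S\NP)/(S/NP))/N
      [5,7] N   <
        [5,6] "here" : NP
        [6,7] "no" : N\NP
    [7,8] "dog" : S/NP

S\NP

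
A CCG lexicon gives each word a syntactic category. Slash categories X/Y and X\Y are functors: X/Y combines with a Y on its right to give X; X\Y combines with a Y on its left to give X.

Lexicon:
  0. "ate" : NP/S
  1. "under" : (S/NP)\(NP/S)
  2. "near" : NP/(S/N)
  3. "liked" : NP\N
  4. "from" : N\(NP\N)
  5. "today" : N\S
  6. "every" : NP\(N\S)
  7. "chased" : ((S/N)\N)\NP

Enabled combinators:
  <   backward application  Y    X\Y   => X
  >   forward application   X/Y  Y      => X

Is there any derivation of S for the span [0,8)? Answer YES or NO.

[0,8] S   >
  [0,2] S/NP   <
    [0,1] "ate" : NP/S
    [1,2] "under" : (S/NP)\(NP/S)
  [2,8] NP   >
    [2,3] "near" : NP/(S/N)
    [3,8] S/N   <
      [3,5] N   <
        [3,4] "liked" : NP\N
        [4,5] "from" : N\(NP\N)
      [5,8] (S/N)\N   <
        [5,7] NP   <
          [5,6] "today" : N\S
          [6,7] "every" : NP\(N\S)
        [7,8] "chased" : ((S/N)\N)\NP

YES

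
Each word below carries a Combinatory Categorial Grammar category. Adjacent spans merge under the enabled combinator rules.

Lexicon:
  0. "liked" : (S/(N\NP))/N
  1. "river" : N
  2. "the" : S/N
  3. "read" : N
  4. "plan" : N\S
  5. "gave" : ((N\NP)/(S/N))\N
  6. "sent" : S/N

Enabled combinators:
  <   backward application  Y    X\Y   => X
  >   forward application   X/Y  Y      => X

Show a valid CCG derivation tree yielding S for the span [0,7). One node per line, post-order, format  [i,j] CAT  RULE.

[0,7] S   >
  [0,2] S/(N\NP)   >
    [0,1] "liked" : (S/(N\NP))/N
    [1,2] "river" : N
  [2,7] N\NP   >
    [2,6] (N\NP)/(S/N)   <
      [2,5] N   <
        [2,4] S   >
          [2,3] "the" : S/N
          [3,4] "read" : N
        [4,5] "plan" : N\S
      [5,6] "gave" : ((N\NP)/(S/N))\N
    [6,7] "sent" : S/N

[0,1] (S/(N\NP))/N  lex  "liked"
[1,2] N  lex  "river"
[0,2] S/(N\NP)  >  k=1
[2,3] S/N  lex  "the"
[3,4] N  lex  "read"
[2,4] S  >  k=3
[4,5] N\S  lex  "plan"
[2,5] N  <  k=4
[5,6] ((N\NP)/(S/N))\N  lex  "gave"
[2,6] (N\NP)/(S/N)  <  k=5
[6,7] S/N  lex  "sent"
[2,7] N\NP  >  k=6
[0,7] S  >  k=2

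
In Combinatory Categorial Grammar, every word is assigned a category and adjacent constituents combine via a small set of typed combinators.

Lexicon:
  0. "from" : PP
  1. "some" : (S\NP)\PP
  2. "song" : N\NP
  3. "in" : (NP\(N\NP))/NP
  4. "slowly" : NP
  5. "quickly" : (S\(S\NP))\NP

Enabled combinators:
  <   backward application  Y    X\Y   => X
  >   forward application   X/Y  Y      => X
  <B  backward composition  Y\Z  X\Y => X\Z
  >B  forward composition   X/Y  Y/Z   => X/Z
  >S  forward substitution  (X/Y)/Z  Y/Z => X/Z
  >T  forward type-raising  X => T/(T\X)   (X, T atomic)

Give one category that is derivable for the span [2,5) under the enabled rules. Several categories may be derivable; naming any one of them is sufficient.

[0,6] S   <
  [0,2] S\NP   <
    [0,1] "from" : PP
    [1,2] "some" : (S\NP)\PP
  [2,6] S\(S\NP)   <
    [2,5] NP   <
      [2,3] "song" : N\NP
      [3,5] NP\(N\NP)   >
        [3,4] "in" : (NP\(N\NP))/NP
        [4,5] "slowly" : NP
    [5,6] "quickly" : (S\(S\NP))\NP

NP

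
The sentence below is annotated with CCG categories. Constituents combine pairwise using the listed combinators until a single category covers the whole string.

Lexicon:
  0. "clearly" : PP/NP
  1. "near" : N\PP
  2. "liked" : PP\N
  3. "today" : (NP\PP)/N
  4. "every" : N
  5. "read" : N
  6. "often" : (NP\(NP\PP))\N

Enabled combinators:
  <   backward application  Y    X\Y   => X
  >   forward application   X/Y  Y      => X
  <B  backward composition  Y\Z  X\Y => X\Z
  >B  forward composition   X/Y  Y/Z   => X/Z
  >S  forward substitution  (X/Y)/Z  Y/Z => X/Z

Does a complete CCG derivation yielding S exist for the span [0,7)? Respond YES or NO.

NO

PP/NP N\PP PP\N (NP\PP)/N N N (NP\(NP\PP))\N
CKY chart[0,7] = {PP}; S ∉ chart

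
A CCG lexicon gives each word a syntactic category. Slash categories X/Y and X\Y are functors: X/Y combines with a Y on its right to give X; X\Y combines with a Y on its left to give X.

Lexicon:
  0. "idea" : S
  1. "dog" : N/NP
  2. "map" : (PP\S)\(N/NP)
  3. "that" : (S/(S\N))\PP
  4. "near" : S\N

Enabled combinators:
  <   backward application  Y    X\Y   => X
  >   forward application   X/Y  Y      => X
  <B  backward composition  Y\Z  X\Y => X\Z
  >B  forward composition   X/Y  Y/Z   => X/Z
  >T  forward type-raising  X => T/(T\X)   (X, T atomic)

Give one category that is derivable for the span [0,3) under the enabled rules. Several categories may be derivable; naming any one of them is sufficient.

[0,5] S   >
  [0,4] S/(S\N)   <
    [0,3] PP   <
      [0,1] "idea" : S
      [1,3] PP\S   <
        [1,2] "dog" : N/NP
        [2,3] "map" : (PP\S)\(N/NP)
    [3,4] "that" : (S/(S\N))\PP
  [4,5] "near" : S\N

PP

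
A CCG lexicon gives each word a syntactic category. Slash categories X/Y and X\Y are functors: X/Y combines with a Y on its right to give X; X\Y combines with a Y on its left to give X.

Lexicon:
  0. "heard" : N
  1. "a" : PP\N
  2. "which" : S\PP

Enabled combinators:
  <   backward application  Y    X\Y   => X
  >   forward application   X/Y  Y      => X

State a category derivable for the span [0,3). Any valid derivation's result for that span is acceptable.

[0,3] S   <
  [0,2] PP   <
    [0,1] "heard" : N
    [1,2] "a" : PP\N
  [2,3] "which" : S\PP

S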